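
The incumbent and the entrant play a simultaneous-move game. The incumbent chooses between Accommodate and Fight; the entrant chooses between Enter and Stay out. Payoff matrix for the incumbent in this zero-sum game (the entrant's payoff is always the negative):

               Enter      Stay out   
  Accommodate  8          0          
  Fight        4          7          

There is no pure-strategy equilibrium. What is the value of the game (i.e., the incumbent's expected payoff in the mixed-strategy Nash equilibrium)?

In a mixed equilibrium the incumbent is indifferent between Accommodate and Fight; this condition fixes q.
  the incumbent's expected payoff from Accommodate: q·8 + (1−q)·0 = 8q
  the incumbent's expected payoff from Fight: q·4 + (1−q)·7 = -3q + 7
  8q = -3q + 7  ⇒  11q = 7  ⇒  q = 7/11.
The value is the incumbent's expected payoff against this mix (using Accommodate): (7/11)·8 + (4/11)·0 = 56/11.

v = 56/11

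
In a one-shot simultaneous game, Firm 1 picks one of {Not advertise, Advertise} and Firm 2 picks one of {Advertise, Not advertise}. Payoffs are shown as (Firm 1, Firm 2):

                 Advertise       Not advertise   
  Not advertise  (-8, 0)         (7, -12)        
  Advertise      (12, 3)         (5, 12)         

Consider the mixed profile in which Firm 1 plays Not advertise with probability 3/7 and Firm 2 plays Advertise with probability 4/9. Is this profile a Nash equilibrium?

No

Given Firm 2's mix q = 4/9, Firm 1's payoff from Not advertise is 1/3 but from Advertise is 73/9. Firm 1 strictly prefers Advertise, so Firm 1 would not mix.
So the proposed profile is not a Nash equilibrium.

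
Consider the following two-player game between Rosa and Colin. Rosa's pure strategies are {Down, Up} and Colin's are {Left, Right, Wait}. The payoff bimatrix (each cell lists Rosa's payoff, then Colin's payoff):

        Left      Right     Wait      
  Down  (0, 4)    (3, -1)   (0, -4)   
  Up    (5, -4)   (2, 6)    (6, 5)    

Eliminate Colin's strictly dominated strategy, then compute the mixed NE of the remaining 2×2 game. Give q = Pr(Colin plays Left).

Colin's strategy Wait is strictly dominated by Right: -1 > -4 and 6 > 5. Eliminate Wait.
Colin's mix must leave Rosa indifferent between Down and Up.
  Rosa's payoff to Down: q·0 + (1−q)·3 = -3q + 3
  Rosa's payoff to Up: q·5 + (1−q)·2 = 3q + 2
  -3q + 3 = 3q + 2  ⇒  -6q = -1  ⇒  q = 1/6.

q = 1/6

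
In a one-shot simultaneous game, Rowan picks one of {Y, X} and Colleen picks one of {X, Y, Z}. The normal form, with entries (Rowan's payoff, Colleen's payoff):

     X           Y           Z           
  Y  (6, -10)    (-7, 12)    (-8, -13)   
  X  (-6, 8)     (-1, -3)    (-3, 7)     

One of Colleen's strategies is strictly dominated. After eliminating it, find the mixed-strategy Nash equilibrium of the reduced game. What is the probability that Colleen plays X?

q = 1/3

Colleen's strategy Z is strictly dominated by X: -10 > -13 and 8 > 7. Eliminate Z.
In a mixed equilibrium Rowan is indifferent between Y and X; this condition fixes q.
  Rowan's payoff to Y: q·6 + (1−q)·(-7) = 13q - 7
  Rowan's payoff to X: q·(-6) + (1−q)·(-1) = -5q - 1
  13q - 7 = -5q - 1  ⇒  18q = 6  ⇒  q = 1/3.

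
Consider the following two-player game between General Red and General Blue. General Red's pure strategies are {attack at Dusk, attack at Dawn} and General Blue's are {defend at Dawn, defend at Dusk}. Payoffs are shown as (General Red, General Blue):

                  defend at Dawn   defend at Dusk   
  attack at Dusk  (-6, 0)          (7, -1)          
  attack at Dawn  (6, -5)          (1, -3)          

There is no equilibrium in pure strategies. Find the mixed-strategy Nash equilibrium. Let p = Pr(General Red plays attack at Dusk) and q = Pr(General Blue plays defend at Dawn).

p = 2/3, q = 1/3

General Red's mix must leave General Blue indifferent between defend at Dawn and defend at Dusk.
  General Blue's payoff from defend at Dawn: p·0 + (1−p)·(-5) = 5p - 5
  General Blue's payoff from defend at Dusk: p·(-1) + (1−p)·(-3) = 2p - 3
  5p - 5 = 2p - 3  ⇒  3p = 2  ⇒  p = 2/3.
General Red's indifference between attack at Dusk and attack at Dawn determines General Blue's mixing probability q:
  General Red's expected payoff from attack at Dusk: q·(-6) + (1−q)·7 = -13q + 7
  General Red's expected payoff from attack at Dawn: q·6 + (1−q)·1 = 5q + 1
  -13q + 7 = 5q + 1  ⇒  -18q = -6  ⇒  q = 1/3.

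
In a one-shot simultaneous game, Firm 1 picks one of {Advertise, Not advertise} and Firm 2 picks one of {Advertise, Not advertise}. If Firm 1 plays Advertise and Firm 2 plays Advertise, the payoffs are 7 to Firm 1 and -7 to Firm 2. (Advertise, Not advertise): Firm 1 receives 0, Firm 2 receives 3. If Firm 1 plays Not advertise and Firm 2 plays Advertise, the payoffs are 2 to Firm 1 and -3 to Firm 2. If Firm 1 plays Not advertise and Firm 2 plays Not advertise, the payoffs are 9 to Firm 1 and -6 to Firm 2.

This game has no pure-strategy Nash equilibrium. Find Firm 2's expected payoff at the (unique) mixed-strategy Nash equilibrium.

For Firm 2 to be willing to mix, Firm 2 must be indifferent between Advertise and Not advertise, which pins down Firm 1's mix.
  Firm 2's expected payoff from Advertise: p·(-7) + (1−p)·(-3) = -4p - 3
  Firm 2's expected payoff from Not advertise: p·3 + (1−p)·(-6) = 9p - 6
  -4p - 3 = 9p - 6  ⇒  -13p = -3  ⇒  p = 3/13.
At equilibrium Firm 2 is indifferent across columns, so Firm 2's payoff equals the payoff from Advertise: (3/13)·(-7) + (10/13)·(-3) = -51/13.

-51/13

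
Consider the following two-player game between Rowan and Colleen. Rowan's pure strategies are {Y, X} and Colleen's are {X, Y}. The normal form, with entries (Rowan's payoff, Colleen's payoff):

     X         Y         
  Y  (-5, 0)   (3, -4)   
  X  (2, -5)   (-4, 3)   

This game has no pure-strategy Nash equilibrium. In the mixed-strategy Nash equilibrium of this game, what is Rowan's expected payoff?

-1

In a mixed equilibrium Rowan is indifferent between Y and X; this condition fixes q.
  Rowan's expected payoff from Y: q·(-5) + (1−q)·3 = -8q + 3
  Rowan's expected payoff from X: q·2 + (1−q)·(-4) = 6q - 4
  -8q + 3 = 6q - 4  ⇒  -14q = -7  ⇒  q = 1/2.
At equilibrium Rowan is indifferent across rows, so Rowan's payoff equals the payoff from Y: (1/2)·(-5) + (1/2)·3 = -1.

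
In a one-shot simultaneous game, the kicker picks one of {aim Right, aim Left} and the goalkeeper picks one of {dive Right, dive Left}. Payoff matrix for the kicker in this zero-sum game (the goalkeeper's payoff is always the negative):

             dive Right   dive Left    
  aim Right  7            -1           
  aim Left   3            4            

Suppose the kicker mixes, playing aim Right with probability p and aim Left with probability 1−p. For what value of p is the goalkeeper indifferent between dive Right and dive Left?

p = 1/9

Set the goalkeeper's expected payoff from dive Right equal to that from dive Left:
  the goalkeeper's payoff to dive Right: p·(-7) + (1−p)·(-3) = -4p - 3
  the goalkeeper's payoff to dive Left: p·1 + (1−p)·(-4) = 5p - 4
  -4p - 3 = 5p - 4  ⇒  -9p = -1  ⇒  p = 1/9.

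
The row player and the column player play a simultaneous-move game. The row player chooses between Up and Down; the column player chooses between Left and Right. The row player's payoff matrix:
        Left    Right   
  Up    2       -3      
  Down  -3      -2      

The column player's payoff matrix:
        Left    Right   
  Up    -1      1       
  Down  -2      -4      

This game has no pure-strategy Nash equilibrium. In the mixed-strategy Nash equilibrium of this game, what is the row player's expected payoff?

-13/6

The column player's mix must leave the row player indifferent between Up and Down.
  the row player's expected payoff from Up: q·2 + (1−q)·(-3) = 5q - 3
  the row player's expected payoff from Down: q·(-3) + (1−q)·(-2) = -q - 2
  5q - 3 = -q - 2  ⇒  6q = 1  ⇒  q = 1/6.
At equilibrium the row player is indifferent across rows, so the row player's payoff equals the payoff from Up: (1/6)·2 + (5/6)·(-3) = -13/6.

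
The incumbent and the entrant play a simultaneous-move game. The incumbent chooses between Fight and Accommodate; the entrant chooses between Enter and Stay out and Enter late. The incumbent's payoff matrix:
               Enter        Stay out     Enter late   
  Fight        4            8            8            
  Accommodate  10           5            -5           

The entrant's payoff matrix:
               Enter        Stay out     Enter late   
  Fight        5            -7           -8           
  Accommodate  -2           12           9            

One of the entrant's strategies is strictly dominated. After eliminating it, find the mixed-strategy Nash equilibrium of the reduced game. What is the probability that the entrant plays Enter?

q = 1/3

The entrant's strategy Enter late is strictly dominated by Stay out: -7 > -8 and 12 > 9. Eliminate Enter late.
The entrant's mix must leave the incumbent indifferent between Fight and Accommodate.
  the incumbent's expected payoff from Fight: q·4 + (1−q)·8 = -4q + 8
  the incumbent's expected payoff from Accommodate: q·10 + (1−q)·5 = 5q + 5
  -4q + 8 = 5q + 5  ⇒  -9q = -3  ⇒  q = 1/3.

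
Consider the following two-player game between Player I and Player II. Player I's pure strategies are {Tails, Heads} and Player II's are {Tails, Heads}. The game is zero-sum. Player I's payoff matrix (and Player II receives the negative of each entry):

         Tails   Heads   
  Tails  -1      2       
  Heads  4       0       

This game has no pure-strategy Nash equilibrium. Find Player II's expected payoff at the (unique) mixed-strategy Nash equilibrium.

-8/7

For Player II to be willing to mix, Player II must be indifferent between Tails and Heads, which pins down Player I's mix.
  Player II's expected payoff from Tails: p·1 + (1−p)·(-4) = 5p - 4
  Player II's expected payoff from Heads: p·(-2) + (1−p)·0 = -2p
  5p - 4 = -2p  ⇒  7p = 4  ⇒  p = 4/7.
At equilibrium Player II is indifferent across columns, so Player II's payoff equals the payoff from Tails: (4/7)·1 + (3/7)·(-4) = -8/7.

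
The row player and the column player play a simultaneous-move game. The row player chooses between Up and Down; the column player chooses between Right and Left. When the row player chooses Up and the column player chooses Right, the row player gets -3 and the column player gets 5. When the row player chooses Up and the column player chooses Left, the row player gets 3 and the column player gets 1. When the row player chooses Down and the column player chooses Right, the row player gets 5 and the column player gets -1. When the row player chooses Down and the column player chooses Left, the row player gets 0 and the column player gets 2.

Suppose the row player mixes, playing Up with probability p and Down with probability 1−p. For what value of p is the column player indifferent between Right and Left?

The column player's indifference between Right and Left determines the row player's mixing probability p:
  the column player's expected payoff from Right: p·5 + (1−p)·(-1) = 6p - 1
  the column player's expected payoff from Left: p·1 + (1−p)·2 = -p + 2
  6p - 1 = -p + 2  ⇒  7p = 3  ⇒  p = 3/7.

p = 3/7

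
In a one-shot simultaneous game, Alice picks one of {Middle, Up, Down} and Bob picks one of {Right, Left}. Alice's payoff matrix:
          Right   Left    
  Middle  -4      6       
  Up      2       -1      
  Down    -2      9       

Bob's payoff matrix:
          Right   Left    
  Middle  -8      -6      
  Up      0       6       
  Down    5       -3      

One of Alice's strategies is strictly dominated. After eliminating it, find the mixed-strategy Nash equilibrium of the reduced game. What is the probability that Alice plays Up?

p = 4/7

Alice's strategy Middle is strictly dominated by Down: -2 > -4 and 9 > 6. Eliminate Middle.
Bob's indifference between Right and Left determines Alice's mixing probability p:
  Bob's payoff to Right: p·0 + (1−p)·5 = -5p + 5
  Bob's payoff to Left: p·6 + (1−p)·(-3) = 9p - 3
  -5p + 5 = 9p - 3  ⇒  -14p = -8  ⇒  p = 4/7.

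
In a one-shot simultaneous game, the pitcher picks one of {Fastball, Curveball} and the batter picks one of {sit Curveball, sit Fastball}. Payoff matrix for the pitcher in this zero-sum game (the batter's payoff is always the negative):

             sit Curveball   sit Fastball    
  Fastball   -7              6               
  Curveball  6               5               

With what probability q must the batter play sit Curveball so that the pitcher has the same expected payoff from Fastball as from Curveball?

q = 1/14

For the pitcher to be willing to mix, the pitcher must be indifferent between Fastball and Curveball, which pins down the batter's mix.
  the pitcher's payoff to Fastball: q·(-7) + (1−q)·6 = -13q + 6
  the pitcher's payoff to Curveball: q·6 + (1−q)·5 = q + 5
  -13q + 6 = q + 5  ⇒  -14q = -1  ⇒  q = 1/14.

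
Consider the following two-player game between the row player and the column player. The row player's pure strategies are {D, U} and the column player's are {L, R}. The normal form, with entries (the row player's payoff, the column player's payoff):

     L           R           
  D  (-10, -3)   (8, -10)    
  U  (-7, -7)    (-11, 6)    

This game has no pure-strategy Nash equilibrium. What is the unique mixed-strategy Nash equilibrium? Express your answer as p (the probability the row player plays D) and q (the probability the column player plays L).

The row player's mix must leave the column player indifferent between L and R.
  the column player's payoff to L: p·(-3) + (1−p)·(-7) = 4p - 7
  the column player's payoff to R: p·(-10) + (1−p)·6 = -16p + 6
  4p - 7 = -16p + 6  ⇒  20p = 13  ⇒  p = 13/20.
In a mixed equilibrium the row player is indifferent between D and U; this condition fixes q.
  the row player's payoff from D: q·(-10) + (1−q)·8 = -18q + 8
  the row player's payoff from U: q·(-7) + (1−q)·(-11) = 4q - 11
  -18q + 8 = 4q - 11  ⇒  -22q = -19  ⇒  q = 19/22.

p = 13/20, q = 19/22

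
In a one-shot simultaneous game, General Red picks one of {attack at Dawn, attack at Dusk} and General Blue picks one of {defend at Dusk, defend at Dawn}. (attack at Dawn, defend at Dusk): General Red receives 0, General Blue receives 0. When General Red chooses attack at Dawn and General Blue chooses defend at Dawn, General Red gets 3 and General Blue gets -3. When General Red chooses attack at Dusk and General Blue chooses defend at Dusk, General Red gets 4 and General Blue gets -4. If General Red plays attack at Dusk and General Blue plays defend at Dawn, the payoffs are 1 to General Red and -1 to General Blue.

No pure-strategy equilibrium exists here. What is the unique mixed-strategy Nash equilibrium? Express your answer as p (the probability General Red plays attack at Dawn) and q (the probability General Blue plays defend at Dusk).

p = 1/2, q = 1/3

Set General Blue's expected payoff from defend at Dusk equal to that from defend at Dawn:
  General Blue's payoff from defend at Dusk: p·0 + (1−p)·(-4) = 4p - 4
  General Blue's payoff from defend at Dawn: p·(-3) + (1−p)·(-1) = -2p - 1
  4p - 4 = -2p - 1  ⇒  6p = 3  ⇒  p = 1/2.
General Red's indifference between attack at Dawn and attack at Dusk determines General Blue's mixing probability q:
  General Red's payoff to attack at Dawn: q·0 + (1−q)·3 = -3q + 3
  General Red's payoff to attack at Dusk: q·4 + (1−q)·1 = 3q + 1
  -3q + 3 = 3q + 1  ⇒  -6q = -2  ⇒  q = 1/3.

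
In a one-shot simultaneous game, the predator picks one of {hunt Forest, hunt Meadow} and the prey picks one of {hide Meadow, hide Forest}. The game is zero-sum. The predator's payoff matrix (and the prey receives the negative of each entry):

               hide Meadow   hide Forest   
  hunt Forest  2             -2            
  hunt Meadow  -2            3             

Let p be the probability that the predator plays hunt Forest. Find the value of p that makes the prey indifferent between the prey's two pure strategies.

p = 5/9

In a mixed equilibrium the prey is indifferent between hide Meadow and hide Forest; this condition fixes p.
  the prey's payoff from hide Meadow: p·(-2) + (1−p)·2 = -4p + 2
  the prey's payoff from hide Forest: p·2 + (1−p)·(-3) = 5p - 3
  -4p + 2 = 5p - 3  ⇒  -9p = -5  ⇒  p = 5/9.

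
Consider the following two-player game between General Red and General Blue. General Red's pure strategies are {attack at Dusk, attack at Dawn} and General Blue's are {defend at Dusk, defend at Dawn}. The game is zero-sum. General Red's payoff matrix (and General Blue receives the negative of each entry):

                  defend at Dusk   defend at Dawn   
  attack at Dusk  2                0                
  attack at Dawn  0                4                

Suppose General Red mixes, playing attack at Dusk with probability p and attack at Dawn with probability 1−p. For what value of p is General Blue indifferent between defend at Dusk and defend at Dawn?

Set General Blue's expected payoff from defend at Dusk equal to that from defend at Dawn:
  General Blue's payoff from defend at Dusk: p·(-2) + (1−p)·0 = -2p
  General Blue's payoff from defend at Dawn: p·0 + (1−p)·(-4) = 4p - 4
  -2p = 4p - 4  ⇒  -6p = -4  ⇒  p = 2/3.

p = 2/3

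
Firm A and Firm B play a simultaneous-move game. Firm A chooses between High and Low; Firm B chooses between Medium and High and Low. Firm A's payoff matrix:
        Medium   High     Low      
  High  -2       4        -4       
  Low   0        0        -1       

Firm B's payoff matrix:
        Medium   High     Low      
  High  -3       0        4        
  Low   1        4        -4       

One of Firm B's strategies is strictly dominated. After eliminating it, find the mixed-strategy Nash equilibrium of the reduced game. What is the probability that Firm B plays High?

q = 3/7

Firm B's strategy Medium is strictly dominated by High: 0 > -3 and 4 > 1. Eliminate Medium.
For Firm A to be willing to mix, Firm A must be indifferent between High and Low, which pins down Firm B's mix.
  Firm A's payoff from High: q·4 + (1−q)·(-4) = 8q - 4
  Firm A's payoff from Low: q·0 + (1−q)·(-1) = q - 1
  8q - 4 = q - 1  ⇒  7q = 3  ⇒  q = 3/7.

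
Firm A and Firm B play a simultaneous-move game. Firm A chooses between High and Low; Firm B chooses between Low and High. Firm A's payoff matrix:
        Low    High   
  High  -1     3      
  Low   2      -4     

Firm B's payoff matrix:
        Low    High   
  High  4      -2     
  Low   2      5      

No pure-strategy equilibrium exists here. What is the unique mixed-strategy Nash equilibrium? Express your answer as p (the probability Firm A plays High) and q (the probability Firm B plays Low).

p = 1/3, q = 7/10

Firm B's indifference between Low and High determines Firm A's mixing probability p:
  Firm B's payoff to Low: p·4 + (1−p)·2 = 2p + 2
  Firm B's payoff to High: p·(-2) + (1−p)·5 = -7p + 5
  2p + 2 = -7p + 5  ⇒  9p = 3  ⇒  p = 1/3.
In a mixed equilibrium Firm A is indifferent between High and Low; this condition fixes q.
  Firm A's payoff from High: q·(-1) + (1−q)·3 = -4q + 3
  Firm A's payoff from Low: q·2 + (1−q)·(-4) = 6q - 4
  -4q + 3 = 6q - 4  ⇒  -10q = -7  ⇒  q = 7/10.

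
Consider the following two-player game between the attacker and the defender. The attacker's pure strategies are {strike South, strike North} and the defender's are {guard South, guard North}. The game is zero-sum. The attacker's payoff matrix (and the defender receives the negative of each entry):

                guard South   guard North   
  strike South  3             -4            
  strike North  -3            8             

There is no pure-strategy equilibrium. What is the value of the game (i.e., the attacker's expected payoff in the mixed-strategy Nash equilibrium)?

v = 2/3

The attacker's indifference between strike South and strike North determines the defender's mixing probability q:
  the attacker's payoff from strike South: q·3 + (1−q)·(-4) = 7q - 4
  the attacker's payoff from strike North: q·(-3) + (1−q)·8 = -11q + 8
  7q - 4 = -11q + 8  ⇒  18q = 12  ⇒  q = 2/3.
The value is the attacker's expected payoff against this mix (using strike South): (2/3)·3 + (1/3)·(-4) = 2/3.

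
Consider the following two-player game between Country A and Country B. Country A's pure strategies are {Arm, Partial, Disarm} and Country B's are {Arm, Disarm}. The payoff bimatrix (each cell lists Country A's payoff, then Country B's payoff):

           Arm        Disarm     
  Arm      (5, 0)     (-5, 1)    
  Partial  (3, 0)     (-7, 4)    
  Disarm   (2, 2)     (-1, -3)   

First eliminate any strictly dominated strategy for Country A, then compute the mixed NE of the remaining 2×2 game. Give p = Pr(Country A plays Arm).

p = 5/6

Country A's strategy Partial is strictly dominated by Arm: 5 > 3 and -5 > -7. Eliminate Partial.
In a mixed equilibrium Country B is indifferent between Arm and Disarm; this condition fixes p.
  Country B's payoff to Arm: p·0 + (1−p)·2 = -2p + 2
  Country B's payoff to Disarm: p·1 + (1−p)·(-3) = 4p - 3
  -2p + 2 = 4p - 3  ⇒  -6p = -5  ⇒  p = 5/6.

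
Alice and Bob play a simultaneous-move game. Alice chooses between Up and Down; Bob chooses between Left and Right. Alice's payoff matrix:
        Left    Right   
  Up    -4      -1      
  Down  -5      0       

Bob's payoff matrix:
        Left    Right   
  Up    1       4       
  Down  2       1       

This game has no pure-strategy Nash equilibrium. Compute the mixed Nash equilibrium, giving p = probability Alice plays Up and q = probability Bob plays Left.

p = 1/4, q = 1/2

Set Bob's expected payoff from Left equal to that from Right:
  Bob's payoff to Left: p·1 + (1−p)·2 = -p + 2
  Bob's payoff to Right: p·4 + (1−p)·1 = 3p + 1
  -p + 2 = 3p + 1  ⇒  -4p = -1  ⇒  p = 1/4.
For Alice to be willing to mix, Alice must be indifferent between Up and Down, which pins down Bob's mix.
  Alice's payoff to Up: q·(-4) + (1−q)·(-1) = -3q - 1
  Alice's payoff to Down: q·(-5) + (1−q)·0 = -5q
  -3q - 1 = -5q  ⇒  2q = 1  ⇒  q = 1/2.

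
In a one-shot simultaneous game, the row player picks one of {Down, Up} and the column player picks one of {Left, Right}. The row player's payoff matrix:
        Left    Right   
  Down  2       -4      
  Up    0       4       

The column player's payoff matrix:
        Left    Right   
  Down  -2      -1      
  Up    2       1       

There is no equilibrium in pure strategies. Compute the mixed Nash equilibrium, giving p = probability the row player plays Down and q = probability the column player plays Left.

The row player's mix must leave the column player indifferent between Left and Right.
  the column player's payoff to Left: p·(-2) + (1−p)·2 = -4p + 2
  the column player's payoff to Right: p·(-1) + (1−p)·1 = -2p + 1
  -4p + 2 = -2p + 1  ⇒  -2p = -1  ⇒  p = 1/2.
Set the row player's expected payoff from Down equal to that from Up:
  the row player's payoff from Down: q·2 + (1−q)·(-4) = 6q - 4
  the row player's payoff from Up: q·0 + (1−q)·4 = -4q + 4
  6q - 4 = -4q + 4  ⇒  10q = 8  ⇒  q = 4/5.

p = 1/2, q = 4/5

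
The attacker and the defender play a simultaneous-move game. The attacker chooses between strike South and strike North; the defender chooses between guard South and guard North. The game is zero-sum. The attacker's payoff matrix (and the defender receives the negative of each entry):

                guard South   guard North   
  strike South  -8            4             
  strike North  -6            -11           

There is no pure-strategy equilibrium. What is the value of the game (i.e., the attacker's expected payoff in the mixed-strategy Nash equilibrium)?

For the attacker to be willing to mix, the attacker must be indifferent between strike South and strike North, which pins down the defender's mix.
  the attacker's expected payoff from strike South: q·(-8) + (1−q)·4 = -12q + 4
  the attacker's expected payoff from strike North: q·(-6) + (1−q)·(-11) = 5q - 11
  -12q + 4 = 5q - 11  ⇒  -17q = -15  ⇒  q = 15/17.
The value is the attacker's expected payoff against this mix (using strike South): (15/17)·(-8) + (2/17)·4 = -112/17.

v = -112/17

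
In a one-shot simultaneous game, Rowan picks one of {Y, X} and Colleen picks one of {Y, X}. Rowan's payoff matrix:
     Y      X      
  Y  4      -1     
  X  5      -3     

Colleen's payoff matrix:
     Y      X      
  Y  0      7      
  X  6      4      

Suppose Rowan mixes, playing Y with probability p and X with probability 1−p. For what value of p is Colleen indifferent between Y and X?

p = 2/9

Colleen's indifference between Y and X determines Rowan's mixing probability p:
  Colleen's expected payoff from Y: p·0 + (1−p)·6 = -6p + 6
  Colleen's expected payoff from X: p·7 + (1−p)·4 = 3p + 4
  -6p + 6 = 3p + 4  ⇒  -9p = -2  ⇒  p = 2/9.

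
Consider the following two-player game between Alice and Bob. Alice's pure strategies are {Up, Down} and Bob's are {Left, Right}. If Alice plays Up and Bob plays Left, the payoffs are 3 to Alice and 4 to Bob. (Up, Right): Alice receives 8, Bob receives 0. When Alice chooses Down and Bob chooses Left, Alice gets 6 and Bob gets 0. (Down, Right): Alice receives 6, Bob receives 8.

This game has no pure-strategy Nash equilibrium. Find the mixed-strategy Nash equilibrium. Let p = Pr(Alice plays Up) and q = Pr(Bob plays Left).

In a mixed equilibrium Bob is indifferent between Left and Right; this condition fixes p.
  Bob's payoff to Left: p·4 + (1−p)·0 = 4p
  Bob's payoff to Right: p·0 + (1−p)·8 = -8p + 8
  4p = -8p + 8  ⇒  12p = 8  ⇒  p = 2/3.
Set Alice's expected payoff from Up equal to that from Down:
  Alice's payoff from Up: q·3 + (1−q)·8 = -5q + 8
  Alice's payoff from Down: q·6 + (1−q)·6 = 6
  -5q + 8 = 6  ⇒  -5q = -2  ⇒  q = 2/5.

p = 2/3, q = 2/5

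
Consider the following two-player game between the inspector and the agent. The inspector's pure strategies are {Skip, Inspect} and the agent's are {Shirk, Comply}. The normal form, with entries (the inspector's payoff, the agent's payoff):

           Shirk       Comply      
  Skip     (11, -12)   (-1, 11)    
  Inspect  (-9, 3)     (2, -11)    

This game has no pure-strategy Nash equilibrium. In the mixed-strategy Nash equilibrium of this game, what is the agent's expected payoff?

-99/37

The agent's indifference between Shirk and Comply determines the inspector's mixing probability p:
  the agent's payoff to Shirk: p·(-12) + (1−p)·3 = -15p + 3
  the agent's payoff to Comply: p·11 + (1−p)·(-11) = 22p - 11
  -15p + 3 = 22p - 11  ⇒  -37p = -14  ⇒  p = 14/37.
At equilibrium the agent is indifferent across columns, so the agent's payoff equals the payoff from Shirk: (14/37)·(-12) + (23/37)·3 = -99/37.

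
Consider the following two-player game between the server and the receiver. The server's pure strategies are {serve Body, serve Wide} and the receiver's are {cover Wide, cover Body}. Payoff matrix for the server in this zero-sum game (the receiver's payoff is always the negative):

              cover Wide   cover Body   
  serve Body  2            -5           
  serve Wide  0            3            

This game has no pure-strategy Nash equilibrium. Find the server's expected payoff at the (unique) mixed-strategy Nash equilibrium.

For the server to be willing to mix, the server must be indifferent between serve Body and serve Wide, which pins down the receiver's mix.
  the server's payoff to serve Body: q·2 + (1−q)·(-5) = 7q - 5
  the server's payoff to serve Wide: q·0 + (1−q)·3 = -3q + 3
  7q - 5 = -3q + 3  ⇒  10q = 8  ⇒  q = 4/5.
At equilibrium the server is indifferent across rows, so the server's payoff equals the payoff from serve Body: (4/5)·2 + (1/5)·(-5) = 3/5.

3/5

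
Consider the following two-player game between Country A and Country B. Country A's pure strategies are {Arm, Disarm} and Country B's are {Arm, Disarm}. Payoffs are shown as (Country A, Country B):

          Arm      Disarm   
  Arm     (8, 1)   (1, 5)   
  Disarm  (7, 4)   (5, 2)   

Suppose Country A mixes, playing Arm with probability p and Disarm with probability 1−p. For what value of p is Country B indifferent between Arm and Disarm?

p = 1/3

In a mixed equilibrium Country B is indifferent between Arm and Disarm; this condition fixes p.
  Country B's payoff from Arm: p·1 + (1−p)·4 = -3p + 4
  Country B's payoff from Disarm: p·5 + (1−p)·2 = 3p + 2
  -3p + 4 = 3p + 2  ⇒  -6p = -2  ⇒  p = 1/3.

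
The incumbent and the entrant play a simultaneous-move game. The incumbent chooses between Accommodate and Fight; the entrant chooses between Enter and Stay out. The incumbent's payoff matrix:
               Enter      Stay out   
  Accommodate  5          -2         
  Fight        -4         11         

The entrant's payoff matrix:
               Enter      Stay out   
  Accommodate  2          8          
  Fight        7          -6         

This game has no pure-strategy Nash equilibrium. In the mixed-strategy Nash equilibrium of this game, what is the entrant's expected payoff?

68/19

The incumbent's mix must leave the entrant indifferent between Enter and Stay out.
  the entrant's payoff from Enter: p·2 + (1−p)·7 = -5p + 7
  the entrant's payoff from Stay out: p·8 + (1−p)·(-6) = 14p - 6
  -5p + 7 = 14p - 6  ⇒  -19p = -13  ⇒  p = 13/19.
At equilibrium the entrant is indifferent across columns, so the entrant's payoff equals the payoff from Enter: (13/19)·2 + (6/19)·7 = 68/19.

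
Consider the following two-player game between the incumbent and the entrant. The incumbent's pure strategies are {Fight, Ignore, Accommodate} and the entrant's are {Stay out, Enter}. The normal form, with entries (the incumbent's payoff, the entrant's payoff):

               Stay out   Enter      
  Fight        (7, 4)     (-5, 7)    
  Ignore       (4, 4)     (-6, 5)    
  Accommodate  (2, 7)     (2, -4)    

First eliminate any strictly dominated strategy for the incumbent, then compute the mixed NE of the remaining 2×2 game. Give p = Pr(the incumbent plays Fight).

p = 11/14

The incumbent's strategy Ignore is strictly dominated by Fight: 7 > 4 and -5 > -6. Eliminate Ignore.
The entrant's indifference between Stay out and Enter determines the incumbent's mixing probability p:
  the entrant's payoff from Stay out: p·4 + (1−p)·7 = -3p + 7
  the entrant's payoff from Enter: p·7 + (1−p)·(-4) = 11p - 4
  -3p + 7 = 11p - 4  ⇒  -14p = -11  ⇒  p = 11/14.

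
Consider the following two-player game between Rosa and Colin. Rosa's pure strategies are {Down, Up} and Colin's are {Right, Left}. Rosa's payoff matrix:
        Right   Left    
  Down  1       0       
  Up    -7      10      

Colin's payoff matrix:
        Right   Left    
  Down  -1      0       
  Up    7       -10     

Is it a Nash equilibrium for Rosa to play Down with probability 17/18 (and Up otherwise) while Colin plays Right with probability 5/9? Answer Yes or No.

Yes

Check Colin's indifference given Rosa's mix p = 17/18:
  payoff from Right = -5/9; payoff from Left = -5/9 — equal.
Check Rosa's indifference given Colin's mix q = 5/9:
  payoff from Down = 5/9; payoff from Up = 5/9 — equal.
Both players are indifferent, so neither can profitably deviate.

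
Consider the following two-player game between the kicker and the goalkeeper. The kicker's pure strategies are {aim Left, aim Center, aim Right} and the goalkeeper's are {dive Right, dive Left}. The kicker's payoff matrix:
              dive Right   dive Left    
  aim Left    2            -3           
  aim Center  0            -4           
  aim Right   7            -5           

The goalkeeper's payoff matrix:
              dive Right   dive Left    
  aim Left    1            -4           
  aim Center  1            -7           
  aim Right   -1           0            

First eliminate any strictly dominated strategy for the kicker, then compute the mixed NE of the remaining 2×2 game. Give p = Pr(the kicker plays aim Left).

The kicker's strategy aim Center is strictly dominated by aim Left: 2 > 0 and -3 > -4. Eliminate aim Center.
Set the goalkeeper's expected payoff from dive Right equal to that from dive Left:
  the goalkeeper's payoff from dive Right: p·1 + (1−p)·(-1) = 2p - 1
  the goalkeeper's payoff from dive Left: p·(-4) + (1−p)·0 = -4p
  2p - 1 = -4p  ⇒  6p = 1  ⇒  p = 1/6.

p = 1/6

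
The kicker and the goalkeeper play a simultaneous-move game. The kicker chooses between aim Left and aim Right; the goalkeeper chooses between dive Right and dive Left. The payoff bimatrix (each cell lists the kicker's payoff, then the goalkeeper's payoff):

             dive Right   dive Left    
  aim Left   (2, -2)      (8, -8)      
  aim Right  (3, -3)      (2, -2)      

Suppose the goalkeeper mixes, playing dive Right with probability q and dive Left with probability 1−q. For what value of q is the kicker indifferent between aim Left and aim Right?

For the kicker to be willing to mix, the kicker must be indifferent between aim Left and aim Right, which pins down the goalkeeper's mix.
  the kicker's payoff to aim Left: q·2 + (1−q)·8 = -6q + 8
  the kicker's payoff to aim Right: q·3 + (1−q)·2 = q + 2
  -6q + 8 = q + 2  ⇒  -7q = -6  ⇒  q = 6/7.

q = 6/7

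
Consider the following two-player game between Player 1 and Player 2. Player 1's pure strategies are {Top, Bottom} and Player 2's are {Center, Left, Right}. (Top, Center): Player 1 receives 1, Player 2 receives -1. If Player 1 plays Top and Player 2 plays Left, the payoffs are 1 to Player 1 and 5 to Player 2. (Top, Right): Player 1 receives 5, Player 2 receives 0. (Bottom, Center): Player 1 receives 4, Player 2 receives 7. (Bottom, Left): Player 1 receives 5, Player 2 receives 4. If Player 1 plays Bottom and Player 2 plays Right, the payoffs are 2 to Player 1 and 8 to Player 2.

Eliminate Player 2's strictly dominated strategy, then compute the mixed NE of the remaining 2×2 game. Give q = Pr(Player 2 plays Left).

Player 2's strategy Center is strictly dominated by Right: 0 > -1 and 8 > 7. Eliminate Center.
Player 1's indifference between Top and Bottom determines Player 2's mixing probability q:
  Player 1's payoff from Top: q·1 + (1−q)·5 = -4q + 5
  Player 1's payoff from Bottom: q·5 + (1−q)·2 = 3q + 2
  -4q + 5 = 3q + 2  ⇒  -7q = -3  ⇒  q = 3/7.

q = 3/7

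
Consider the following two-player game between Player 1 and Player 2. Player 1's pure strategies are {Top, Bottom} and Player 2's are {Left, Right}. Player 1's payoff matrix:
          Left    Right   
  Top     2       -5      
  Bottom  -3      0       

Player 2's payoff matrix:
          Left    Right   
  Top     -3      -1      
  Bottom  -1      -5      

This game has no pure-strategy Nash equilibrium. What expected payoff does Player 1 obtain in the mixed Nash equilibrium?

Player 1's indifference between Top and Bottom determines Player 2's mixing probability q:
  Player 1's expected payoff from Top: q·2 + (1−q)·(-5) = 7q - 5
  Player 1's expected payoff from Bottom: q·(-3) + (1−q)·0 = -3q
  7q - 5 = -3q  ⇒  10q = 5  ⇒  q = 1/2.
At equilibrium Player 1 is indifferent across rows, so Player 1's payoff equals the payoff from Top: (1/2)·2 + (1/2)·(-5) = -3/2.

-3/2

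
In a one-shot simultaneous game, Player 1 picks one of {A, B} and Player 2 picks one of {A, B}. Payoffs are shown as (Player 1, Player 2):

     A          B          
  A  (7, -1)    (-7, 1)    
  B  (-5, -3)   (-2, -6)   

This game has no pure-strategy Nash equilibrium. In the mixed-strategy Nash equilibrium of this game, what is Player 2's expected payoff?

In a mixed equilibrium Player 2 is indifferent between A and B; this condition fixes p.
  Player 2's payoff to A: p·(-1) + (1−p)·(-3) = 2p - 3
  Player 2's payoff to B: p·1 + (1−p)·(-6) = 7p - 6
  2p - 3 = 7p - 6  ⇒  -5p = -3  ⇒  p = 3/5.
At equilibrium Player 2 is indifferent across columns, so Player 2's payoff equals the payoff from A: (3/5)·(-1) + (2/5)·(-3) = -9/5.

-9/5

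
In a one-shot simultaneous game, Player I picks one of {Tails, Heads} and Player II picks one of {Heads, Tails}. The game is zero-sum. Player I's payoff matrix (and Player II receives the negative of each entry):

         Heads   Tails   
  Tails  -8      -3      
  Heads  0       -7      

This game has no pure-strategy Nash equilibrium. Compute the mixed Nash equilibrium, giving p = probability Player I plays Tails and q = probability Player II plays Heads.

Set Player II's expected payoff from Heads equal to that from Tails:
  Player II's payoff from Heads: p·8 + (1−p)·0 = 8p
  Player II's payoff from Tails: p·3 + (1−p)·7 = -4p + 7
  8p = -4p + 7  ⇒  12p = 7  ⇒  p = 7/12.
Set Player I's expected payoff from Tails equal to that from Heads:
  Player I's payoff to Tails: q·(-8) + (1−q)·(-3) = -5q - 3
  Player I's payoff to Heads: q·0 + (1−q)·(-7) = 7q - 7
  -5q - 3 = 7q - 7  ⇒  -12q = -4  ⇒  q = 1/3.

p = 7/12, q = 1/3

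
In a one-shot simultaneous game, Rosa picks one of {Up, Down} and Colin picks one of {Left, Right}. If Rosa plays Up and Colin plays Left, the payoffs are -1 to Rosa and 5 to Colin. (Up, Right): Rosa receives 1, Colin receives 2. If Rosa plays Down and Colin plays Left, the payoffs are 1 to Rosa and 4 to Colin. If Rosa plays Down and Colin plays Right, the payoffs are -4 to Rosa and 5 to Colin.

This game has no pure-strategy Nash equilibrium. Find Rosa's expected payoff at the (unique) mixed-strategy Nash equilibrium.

Set Rosa's expected payoff from Up equal to that from Down:
  Rosa's expected payoff from Up: q·(-1) + (1−q)·1 = -2q + 1
  Rosa's expected payoff from Down: q·1 + (1−q)·(-4) = 5q - 4
  -2q + 1 = 5q - 4  ⇒  -7q = -5  ⇒  q = 5/7.
At equilibrium Rosa is indifferent across rows, so Rosa's payoff equals the payoff from Up: (5/7)·(-1) + (2/7)·1 = -3/7.

-3/7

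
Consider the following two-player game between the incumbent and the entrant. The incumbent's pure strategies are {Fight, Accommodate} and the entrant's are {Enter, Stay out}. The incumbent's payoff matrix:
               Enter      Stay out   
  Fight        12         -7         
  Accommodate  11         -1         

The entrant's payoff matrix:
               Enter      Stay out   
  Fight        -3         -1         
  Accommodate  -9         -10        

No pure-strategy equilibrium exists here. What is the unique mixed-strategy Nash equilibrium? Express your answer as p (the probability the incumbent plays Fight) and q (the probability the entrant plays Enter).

p = 1/3, q = 6/7

The entrant's indifference between Enter and Stay out determines the incumbent's mixing probability p:
  the entrant's expected payoff from Enter: p·(-3) + (1−p)·(-9) = 6p - 9
  the entrant's expected payoff from Stay out: p·(-1) + (1−p)·(-10) = 9p - 10
  6p - 9 = 9p - 10  ⇒  -3p = -1  ⇒  p = 1/3.
Set the incumbent's expected payoff from Fight equal to that from Accommodate:
  the incumbent's expected payoff from Fight: q·12 + (1−q)·(-7) = 19q - 7
  the incumbent's expected payoff from Accommodate: q·11 + (1−q)·(-1) = 12q - 1
  19q - 7 = 12q - 1  ⇒  7q = 6  ⇒  q = 6/7.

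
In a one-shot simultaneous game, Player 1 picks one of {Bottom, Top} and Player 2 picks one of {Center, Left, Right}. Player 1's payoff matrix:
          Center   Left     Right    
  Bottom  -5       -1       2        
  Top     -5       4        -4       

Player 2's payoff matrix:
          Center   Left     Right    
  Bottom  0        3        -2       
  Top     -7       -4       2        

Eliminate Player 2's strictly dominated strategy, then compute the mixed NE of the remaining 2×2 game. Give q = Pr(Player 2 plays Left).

q = 6/11

Player 2's strategy Center is strictly dominated by Left: 3 > 0 and -4 > -7. Eliminate Center.
Player 2's mix must leave Player 1 indifferent between Bottom and Top.
  Player 1's payoff to Bottom: q·(-1) + (1−q)·2 = -3q + 2
  Player 1's payoff to Top: q·4 + (1−q)·(-4) = 8q - 4
  -3q + 2 = 8q - 4  ⇒  -11q = -6  ⇒  q = 6/11.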